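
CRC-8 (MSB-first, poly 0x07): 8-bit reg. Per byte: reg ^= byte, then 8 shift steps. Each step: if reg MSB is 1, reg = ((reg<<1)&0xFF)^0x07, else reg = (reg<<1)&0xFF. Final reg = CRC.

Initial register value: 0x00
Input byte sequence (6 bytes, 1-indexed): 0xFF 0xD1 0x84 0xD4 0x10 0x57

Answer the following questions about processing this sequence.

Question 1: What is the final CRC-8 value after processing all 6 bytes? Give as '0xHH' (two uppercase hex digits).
After byte 1 (0xFF): reg=0xF3
After byte 2 (0xD1): reg=0xEE
After byte 3 (0x84): reg=0x11
After byte 4 (0xD4): reg=0x55
After byte 5 (0x10): reg=0xDC
After byte 6 (0x57): reg=0xB8

Answer: 0xB8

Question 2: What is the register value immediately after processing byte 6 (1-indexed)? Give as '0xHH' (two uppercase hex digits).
Answer: 0xB8

Derivation:
After byte 1 (0xFF): reg=0xF3
After byte 2 (0xD1): reg=0xEE
After byte 3 (0x84): reg=0x11
After byte 4 (0xD4): reg=0x55
After byte 5 (0x10): reg=0xDC
After byte 6 (0x57): reg=0xB8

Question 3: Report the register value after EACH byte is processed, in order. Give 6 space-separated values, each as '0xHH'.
0xF3 0xEE 0x11 0x55 0xDC 0xB8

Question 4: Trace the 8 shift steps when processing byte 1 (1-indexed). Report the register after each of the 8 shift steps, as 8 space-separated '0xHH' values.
Register before byte 1: 0x00
After XOR with byte 0xFF: 0xFF

Answer: 0xF9 0xF5 0xED 0xDD 0xBD 0x7D 0xFA 0xF3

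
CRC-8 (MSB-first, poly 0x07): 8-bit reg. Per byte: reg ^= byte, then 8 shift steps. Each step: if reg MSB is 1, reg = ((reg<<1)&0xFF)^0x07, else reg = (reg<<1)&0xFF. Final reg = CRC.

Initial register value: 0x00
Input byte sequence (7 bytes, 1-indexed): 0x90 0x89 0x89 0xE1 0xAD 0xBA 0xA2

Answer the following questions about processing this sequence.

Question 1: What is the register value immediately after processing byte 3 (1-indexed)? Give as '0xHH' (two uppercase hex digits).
Answer: 0x14

Derivation:
After byte 1 (0x90): reg=0xF9
After byte 2 (0x89): reg=0x57
After byte 3 (0x89): reg=0x14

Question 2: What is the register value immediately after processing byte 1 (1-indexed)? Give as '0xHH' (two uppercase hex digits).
Answer: 0xF9

Derivation:
After byte 1 (0x90): reg=0xF9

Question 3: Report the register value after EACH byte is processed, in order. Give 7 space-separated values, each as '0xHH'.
0xF9 0x57 0x14 0xC5 0x1F 0x72 0x3E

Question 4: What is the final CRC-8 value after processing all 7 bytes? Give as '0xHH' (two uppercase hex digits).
After byte 1 (0x90): reg=0xF9
After byte 2 (0x89): reg=0x57
After byte 3 (0x89): reg=0x14
After byte 4 (0xE1): reg=0xC5
After byte 5 (0xAD): reg=0x1F
After byte 6 (0xBA): reg=0x72
After byte 7 (0xA2): reg=0x3E

Answer: 0x3E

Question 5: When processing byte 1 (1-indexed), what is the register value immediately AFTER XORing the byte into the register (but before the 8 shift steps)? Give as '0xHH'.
Register before byte 1: 0x00
Byte 1: 0x90
0x00 XOR 0x90 = 0x90

Answer: 0x90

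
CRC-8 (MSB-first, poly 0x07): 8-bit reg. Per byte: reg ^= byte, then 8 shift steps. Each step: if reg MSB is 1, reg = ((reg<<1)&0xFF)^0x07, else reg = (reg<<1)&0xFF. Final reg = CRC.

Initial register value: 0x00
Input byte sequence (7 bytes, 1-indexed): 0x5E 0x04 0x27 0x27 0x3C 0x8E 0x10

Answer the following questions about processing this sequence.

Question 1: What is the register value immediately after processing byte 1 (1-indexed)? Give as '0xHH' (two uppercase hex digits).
Answer: 0x9D

Derivation:
After byte 1 (0x5E): reg=0x9D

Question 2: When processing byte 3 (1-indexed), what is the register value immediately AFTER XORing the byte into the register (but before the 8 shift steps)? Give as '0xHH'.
Register before byte 3: 0xC6
Byte 3: 0x27
0xC6 XOR 0x27 = 0xE1

Answer: 0xE1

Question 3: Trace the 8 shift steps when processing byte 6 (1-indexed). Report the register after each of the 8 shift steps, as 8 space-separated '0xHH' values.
Answer: 0xB4 0x6F 0xDE 0xBB 0x71 0xE2 0xC3 0x81

Derivation:
After byte 1 (0x5E): reg=0x9D
After byte 2 (0x04): reg=0xC6
After byte 3 (0x27): reg=0xA9
After byte 4 (0x27): reg=0xA3
After byte 5 (0x3C): reg=0xD4
Register before byte 6: 0xD4
After XOR with byte 0x8E: 0x5A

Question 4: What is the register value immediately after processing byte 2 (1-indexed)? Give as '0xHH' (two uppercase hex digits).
Answer: 0xC6

Derivation:
After byte 1 (0x5E): reg=0x9D
After byte 2 (0x04): reg=0xC6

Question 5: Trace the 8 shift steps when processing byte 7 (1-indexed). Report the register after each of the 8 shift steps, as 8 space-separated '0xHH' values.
After byte 1 (0x5E): reg=0x9D
After byte 2 (0x04): reg=0xC6
After byte 3 (0x27): reg=0xA9
After byte 4 (0x27): reg=0xA3
After byte 5 (0x3C): reg=0xD4
After byte 6 (0x8E): reg=0x81
Register before byte 7: 0x81
After XOR with byte 0x10: 0x91

Answer: 0x25 0x4A 0x94 0x2F 0x5E 0xBC 0x7F 0xFE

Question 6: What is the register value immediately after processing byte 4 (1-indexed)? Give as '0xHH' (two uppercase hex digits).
Answer: 0xA3

Derivation:
After byte 1 (0x5E): reg=0x9D
After byte 2 (0x04): reg=0xC6
After byte 3 (0x27): reg=0xA9
After byte 4 (0x27): reg=0xA3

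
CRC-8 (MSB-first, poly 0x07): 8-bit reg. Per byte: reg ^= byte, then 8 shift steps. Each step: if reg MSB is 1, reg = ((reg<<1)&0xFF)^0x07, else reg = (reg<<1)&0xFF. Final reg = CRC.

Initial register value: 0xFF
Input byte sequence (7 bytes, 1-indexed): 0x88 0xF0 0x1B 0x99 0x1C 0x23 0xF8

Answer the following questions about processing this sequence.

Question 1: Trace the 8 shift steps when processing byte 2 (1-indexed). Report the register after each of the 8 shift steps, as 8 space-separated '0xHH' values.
Answer: 0x63 0xC6 0x8B 0x11 0x22 0x44 0x88 0x17

Derivation:
After byte 1 (0x88): reg=0x42
Register before byte 2: 0x42
After XOR with byte 0xF0: 0xB2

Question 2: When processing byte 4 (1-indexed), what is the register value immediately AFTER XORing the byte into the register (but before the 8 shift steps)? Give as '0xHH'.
Answer: 0xBD

Derivation:
Register before byte 4: 0x24
Byte 4: 0x99
0x24 XOR 0x99 = 0xBD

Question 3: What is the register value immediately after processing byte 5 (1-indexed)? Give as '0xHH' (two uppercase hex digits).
Answer: 0xF2

Derivation:
After byte 1 (0x88): reg=0x42
After byte 2 (0xF0): reg=0x17
After byte 3 (0x1B): reg=0x24
After byte 4 (0x99): reg=0x3A
After byte 5 (0x1C): reg=0xF2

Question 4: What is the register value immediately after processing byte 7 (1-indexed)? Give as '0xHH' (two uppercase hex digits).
Answer: 0x49

Derivation:
After byte 1 (0x88): reg=0x42
After byte 2 (0xF0): reg=0x17
After byte 3 (0x1B): reg=0x24
After byte 4 (0x99): reg=0x3A
After byte 5 (0x1C): reg=0xF2
After byte 6 (0x23): reg=0x39
After byte 7 (0xF8): reg=0x49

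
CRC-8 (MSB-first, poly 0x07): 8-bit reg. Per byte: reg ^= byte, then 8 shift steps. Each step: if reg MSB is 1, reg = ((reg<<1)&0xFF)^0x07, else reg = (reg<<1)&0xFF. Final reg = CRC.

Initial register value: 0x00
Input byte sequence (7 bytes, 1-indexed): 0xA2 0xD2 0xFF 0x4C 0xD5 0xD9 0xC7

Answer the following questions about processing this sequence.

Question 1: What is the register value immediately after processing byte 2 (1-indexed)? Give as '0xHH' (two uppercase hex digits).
Answer: 0x02

Derivation:
After byte 1 (0xA2): reg=0x67
After byte 2 (0xD2): reg=0x02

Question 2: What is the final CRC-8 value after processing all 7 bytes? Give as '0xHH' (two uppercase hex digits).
After byte 1 (0xA2): reg=0x67
After byte 2 (0xD2): reg=0x02
After byte 3 (0xFF): reg=0xFD
After byte 4 (0x4C): reg=0x1E
After byte 5 (0xD5): reg=0x7F
After byte 6 (0xD9): reg=0x7B
After byte 7 (0xC7): reg=0x3D

Answer: 0x3D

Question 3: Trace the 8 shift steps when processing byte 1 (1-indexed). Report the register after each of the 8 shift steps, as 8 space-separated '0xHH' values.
Answer: 0x43 0x86 0x0B 0x16 0x2C 0x58 0xB0 0x67

Derivation:
Register before byte 1: 0x00
After XOR with byte 0xA2: 0xA2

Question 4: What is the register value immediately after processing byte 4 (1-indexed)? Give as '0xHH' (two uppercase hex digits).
Answer: 0x1E

Derivation:
After byte 1 (0xA2): reg=0x67
After byte 2 (0xD2): reg=0x02
After byte 3 (0xFF): reg=0xFD
After byte 4 (0x4C): reg=0x1E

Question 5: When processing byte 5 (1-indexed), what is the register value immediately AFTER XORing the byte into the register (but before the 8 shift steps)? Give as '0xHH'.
Answer: 0xCB

Derivation:
Register before byte 5: 0x1E
Byte 5: 0xD5
0x1E XOR 0xD5 = 0xCB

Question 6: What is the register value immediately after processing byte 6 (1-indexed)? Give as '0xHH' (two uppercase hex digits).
Answer: 0x7B

Derivation:
After byte 1 (0xA2): reg=0x67
After byte 2 (0xD2): reg=0x02
After byte 3 (0xFF): reg=0xFD
After byte 4 (0x4C): reg=0x1E
After byte 5 (0xD5): reg=0x7F
After byte 6 (0xD9): reg=0x7B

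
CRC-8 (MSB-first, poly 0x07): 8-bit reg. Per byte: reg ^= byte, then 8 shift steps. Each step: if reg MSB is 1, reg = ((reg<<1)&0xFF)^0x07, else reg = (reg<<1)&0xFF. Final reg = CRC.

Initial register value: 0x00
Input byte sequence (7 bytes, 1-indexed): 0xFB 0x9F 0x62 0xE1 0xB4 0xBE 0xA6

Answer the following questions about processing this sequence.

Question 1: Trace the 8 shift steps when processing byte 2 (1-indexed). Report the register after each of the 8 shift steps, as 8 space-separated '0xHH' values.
After byte 1 (0xFB): reg=0xEF
Register before byte 2: 0xEF
After XOR with byte 0x9F: 0x70

Answer: 0xE0 0xC7 0x89 0x15 0x2A 0x54 0xA8 0x57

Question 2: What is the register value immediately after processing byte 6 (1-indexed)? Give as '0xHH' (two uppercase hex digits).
After byte 1 (0xFB): reg=0xEF
After byte 2 (0x9F): reg=0x57
After byte 3 (0x62): reg=0x8B
After byte 4 (0xE1): reg=0x11
After byte 5 (0xB4): reg=0x72
After byte 6 (0xBE): reg=0x6A

Answer: 0x6A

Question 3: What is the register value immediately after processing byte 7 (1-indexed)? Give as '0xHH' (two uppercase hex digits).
After byte 1 (0xFB): reg=0xEF
After byte 2 (0x9F): reg=0x57
After byte 3 (0x62): reg=0x8B
After byte 4 (0xE1): reg=0x11
After byte 5 (0xB4): reg=0x72
After byte 6 (0xBE): reg=0x6A
After byte 7 (0xA6): reg=0x6A

Answer: 0x6A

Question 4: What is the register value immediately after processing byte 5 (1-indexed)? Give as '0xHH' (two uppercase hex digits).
Answer: 0x72

Derivation:
After byte 1 (0xFB): reg=0xEF
After byte 2 (0x9F): reg=0x57
After byte 3 (0x62): reg=0x8B
After byte 4 (0xE1): reg=0x11
After byte 5 (0xB4): reg=0x72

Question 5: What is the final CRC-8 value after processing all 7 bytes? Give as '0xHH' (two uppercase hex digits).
After byte 1 (0xFB): reg=0xEF
After byte 2 (0x9F): reg=0x57
After byte 3 (0x62): reg=0x8B
After byte 4 (0xE1): reg=0x11
After byte 5 (0xB4): reg=0x72
After byte 6 (0xBE): reg=0x6A
After byte 7 (0xA6): reg=0x6A

Answer: 0x6A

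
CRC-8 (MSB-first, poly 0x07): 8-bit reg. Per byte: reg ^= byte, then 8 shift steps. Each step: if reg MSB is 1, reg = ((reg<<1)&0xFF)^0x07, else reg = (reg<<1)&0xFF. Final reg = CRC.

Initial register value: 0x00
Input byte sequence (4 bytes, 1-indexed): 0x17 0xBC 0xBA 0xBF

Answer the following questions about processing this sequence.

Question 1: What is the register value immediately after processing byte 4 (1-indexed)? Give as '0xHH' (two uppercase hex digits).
Answer: 0xEC

Derivation:
After byte 1 (0x17): reg=0x65
After byte 2 (0xBC): reg=0x01
After byte 3 (0xBA): reg=0x28
After byte 4 (0xBF): reg=0xEC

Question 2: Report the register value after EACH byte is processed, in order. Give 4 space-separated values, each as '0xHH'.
0x65 0x01 0x28 0xEC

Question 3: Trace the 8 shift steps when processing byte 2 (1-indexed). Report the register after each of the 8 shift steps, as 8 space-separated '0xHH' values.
Answer: 0xB5 0x6D 0xDA 0xB3 0x61 0xC2 0x83 0x01

Derivation:
After byte 1 (0x17): reg=0x65
Register before byte 2: 0x65
After XOR with byte 0xBC: 0xD9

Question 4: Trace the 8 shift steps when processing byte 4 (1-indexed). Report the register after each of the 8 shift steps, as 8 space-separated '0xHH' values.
Answer: 0x29 0x52 0xA4 0x4F 0x9E 0x3B 0x76 0xEC

Derivation:
After byte 1 (0x17): reg=0x65
After byte 2 (0xBC): reg=0x01
After byte 3 (0xBA): reg=0x28
Register before byte 4: 0x28
After XOR with byte 0xBF: 0x97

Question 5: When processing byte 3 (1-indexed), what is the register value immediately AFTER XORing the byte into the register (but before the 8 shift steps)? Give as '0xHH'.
Register before byte 3: 0x01
Byte 3: 0xBA
0x01 XOR 0xBA = 0xBB

Answer: 0xBB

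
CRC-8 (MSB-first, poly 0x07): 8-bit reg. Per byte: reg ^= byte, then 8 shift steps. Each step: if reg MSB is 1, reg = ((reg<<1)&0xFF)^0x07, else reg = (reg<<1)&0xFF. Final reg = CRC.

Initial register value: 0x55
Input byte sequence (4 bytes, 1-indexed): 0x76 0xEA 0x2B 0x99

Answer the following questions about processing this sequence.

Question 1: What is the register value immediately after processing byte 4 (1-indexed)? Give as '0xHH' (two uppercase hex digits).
After byte 1 (0x76): reg=0xE9
After byte 2 (0xEA): reg=0x09
After byte 3 (0x2B): reg=0xEE
After byte 4 (0x99): reg=0x42

Answer: 0x42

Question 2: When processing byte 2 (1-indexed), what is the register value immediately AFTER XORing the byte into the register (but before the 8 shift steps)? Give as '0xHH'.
Answer: 0x03

Derivation:
Register before byte 2: 0xE9
Byte 2: 0xEA
0xE9 XOR 0xEA = 0x03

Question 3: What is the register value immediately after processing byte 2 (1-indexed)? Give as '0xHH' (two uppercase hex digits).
After byte 1 (0x76): reg=0xE9
After byte 2 (0xEA): reg=0x09

Answer: 0x09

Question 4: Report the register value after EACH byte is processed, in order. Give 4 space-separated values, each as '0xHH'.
0xE9 0x09 0xEE 0x42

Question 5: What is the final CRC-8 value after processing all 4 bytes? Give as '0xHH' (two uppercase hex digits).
Answer: 0x42

Derivation:
After byte 1 (0x76): reg=0xE9
After byte 2 (0xEA): reg=0x09
After byte 3 (0x2B): reg=0xEE
After byte 4 (0x99): reg=0x42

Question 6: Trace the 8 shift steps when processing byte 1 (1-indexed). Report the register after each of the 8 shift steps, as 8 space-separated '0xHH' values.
Answer: 0x46 0x8C 0x1F 0x3E 0x7C 0xF8 0xF7 0xE9

Derivation:
Register before byte 1: 0x55
After XOR with byte 0x76: 0x23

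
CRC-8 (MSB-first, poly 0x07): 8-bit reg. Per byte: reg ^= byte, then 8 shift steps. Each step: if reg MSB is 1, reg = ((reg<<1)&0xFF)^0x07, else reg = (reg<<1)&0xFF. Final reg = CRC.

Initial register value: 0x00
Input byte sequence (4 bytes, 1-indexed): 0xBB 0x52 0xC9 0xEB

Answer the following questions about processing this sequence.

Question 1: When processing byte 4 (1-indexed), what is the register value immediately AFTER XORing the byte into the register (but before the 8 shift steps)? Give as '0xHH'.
Answer: 0xBA

Derivation:
Register before byte 4: 0x51
Byte 4: 0xEB
0x51 XOR 0xEB = 0xBA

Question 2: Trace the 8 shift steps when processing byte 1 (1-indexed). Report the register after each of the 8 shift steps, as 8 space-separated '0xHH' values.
Answer: 0x71 0xE2 0xC3 0x81 0x05 0x0A 0x14 0x28

Derivation:
Register before byte 1: 0x00
After XOR with byte 0xBB: 0xBB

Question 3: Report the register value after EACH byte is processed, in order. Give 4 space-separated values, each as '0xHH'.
0x28 0x61 0x51 0x2F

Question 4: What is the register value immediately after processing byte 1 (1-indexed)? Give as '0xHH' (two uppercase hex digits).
After byte 1 (0xBB): reg=0x28

Answer: 0x28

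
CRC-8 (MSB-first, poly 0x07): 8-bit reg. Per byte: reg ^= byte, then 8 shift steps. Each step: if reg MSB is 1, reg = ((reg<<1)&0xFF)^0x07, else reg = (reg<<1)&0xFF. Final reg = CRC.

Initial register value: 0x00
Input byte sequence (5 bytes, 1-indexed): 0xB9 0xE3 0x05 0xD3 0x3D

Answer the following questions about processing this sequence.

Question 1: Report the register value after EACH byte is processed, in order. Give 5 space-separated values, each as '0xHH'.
0x26 0x55 0xB7 0x3B 0x12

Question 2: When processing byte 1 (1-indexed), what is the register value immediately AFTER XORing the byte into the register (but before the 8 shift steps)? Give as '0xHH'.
Answer: 0xB9

Derivation:
Register before byte 1: 0x00
Byte 1: 0xB9
0x00 XOR 0xB9 = 0xB9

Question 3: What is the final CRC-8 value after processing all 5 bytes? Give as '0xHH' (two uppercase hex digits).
After byte 1 (0xB9): reg=0x26
After byte 2 (0xE3): reg=0x55
After byte 3 (0x05): reg=0xB7
After byte 4 (0xD3): reg=0x3B
After byte 5 (0x3D): reg=0x12

Answer: 0x12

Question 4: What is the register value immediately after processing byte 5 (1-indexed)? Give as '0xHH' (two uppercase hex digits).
After byte 1 (0xB9): reg=0x26
After byte 2 (0xE3): reg=0x55
After byte 3 (0x05): reg=0xB7
After byte 4 (0xD3): reg=0x3B
After byte 5 (0x3D): reg=0x12

Answer: 0x12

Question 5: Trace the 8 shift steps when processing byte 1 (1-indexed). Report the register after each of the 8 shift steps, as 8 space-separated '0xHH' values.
Register before byte 1: 0x00
After XOR with byte 0xB9: 0xB9

Answer: 0x75 0xEA 0xD3 0xA1 0x45 0x8A 0x13 0x26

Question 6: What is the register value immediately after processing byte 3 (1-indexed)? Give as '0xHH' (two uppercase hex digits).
Answer: 0xB7

Derivation:
After byte 1 (0xB9): reg=0x26
After byte 2 (0xE3): reg=0x55
After byte 3 (0x05): reg=0xB7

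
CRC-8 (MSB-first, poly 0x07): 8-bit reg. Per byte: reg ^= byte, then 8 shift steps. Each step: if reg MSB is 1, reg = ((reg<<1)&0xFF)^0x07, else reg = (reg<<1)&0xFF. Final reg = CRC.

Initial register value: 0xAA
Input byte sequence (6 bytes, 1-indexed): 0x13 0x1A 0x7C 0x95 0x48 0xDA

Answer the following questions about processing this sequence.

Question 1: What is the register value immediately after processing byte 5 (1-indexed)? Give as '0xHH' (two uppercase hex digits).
After byte 1 (0x13): reg=0x26
After byte 2 (0x1A): reg=0xB4
After byte 3 (0x7C): reg=0x76
After byte 4 (0x95): reg=0xA7
After byte 5 (0x48): reg=0x83

Answer: 0x83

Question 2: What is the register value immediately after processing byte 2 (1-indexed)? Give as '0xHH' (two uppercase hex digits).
After byte 1 (0x13): reg=0x26
After byte 2 (0x1A): reg=0xB4

Answer: 0xB4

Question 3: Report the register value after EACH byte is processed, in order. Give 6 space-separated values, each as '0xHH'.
0x26 0xB4 0x76 0xA7 0x83 0x88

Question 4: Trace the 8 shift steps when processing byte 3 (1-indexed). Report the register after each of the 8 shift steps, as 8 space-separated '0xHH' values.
Answer: 0x97 0x29 0x52 0xA4 0x4F 0x9E 0x3B 0x76

Derivation:
After byte 1 (0x13): reg=0x26
After byte 2 (0x1A): reg=0xB4
Register before byte 3: 0xB4
After XOR with byte 0x7C: 0xC8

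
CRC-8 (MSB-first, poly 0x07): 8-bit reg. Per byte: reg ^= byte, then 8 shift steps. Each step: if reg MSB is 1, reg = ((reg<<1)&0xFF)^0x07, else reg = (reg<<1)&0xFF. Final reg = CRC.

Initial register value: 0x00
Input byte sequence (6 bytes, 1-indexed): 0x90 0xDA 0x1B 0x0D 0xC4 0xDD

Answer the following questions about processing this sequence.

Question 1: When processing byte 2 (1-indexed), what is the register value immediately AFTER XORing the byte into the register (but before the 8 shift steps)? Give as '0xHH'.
Register before byte 2: 0xF9
Byte 2: 0xDA
0xF9 XOR 0xDA = 0x23

Answer: 0x23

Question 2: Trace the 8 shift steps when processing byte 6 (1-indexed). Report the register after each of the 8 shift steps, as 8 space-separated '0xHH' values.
Answer: 0xBF 0x79 0xF2 0xE3 0xC1 0x85 0x0D 0x1A

Derivation:
After byte 1 (0x90): reg=0xF9
After byte 2 (0xDA): reg=0xE9
After byte 3 (0x1B): reg=0xD0
After byte 4 (0x0D): reg=0x1D
After byte 5 (0xC4): reg=0x01
Register before byte 6: 0x01
After XOR with byte 0xDD: 0xDC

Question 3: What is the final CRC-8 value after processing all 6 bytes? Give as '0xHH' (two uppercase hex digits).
Answer: 0x1A

Derivation:
After byte 1 (0x90): reg=0xF9
After byte 2 (0xDA): reg=0xE9
After byte 3 (0x1B): reg=0xD0
After byte 4 (0x0D): reg=0x1D
After byte 5 (0xC4): reg=0x01
After byte 6 (0xDD): reg=0x1A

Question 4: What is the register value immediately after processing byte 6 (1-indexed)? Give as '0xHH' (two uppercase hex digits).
Answer: 0x1A

Derivation:
After byte 1 (0x90): reg=0xF9
After byte 2 (0xDA): reg=0xE9
After byte 3 (0x1B): reg=0xD0
After byte 4 (0x0D): reg=0x1D
After byte 5 (0xC4): reg=0x01
After byte 6 (0xDD): reg=0x1A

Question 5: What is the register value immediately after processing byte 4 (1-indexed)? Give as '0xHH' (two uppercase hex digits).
Answer: 0x1D

Derivation:
After byte 1 (0x90): reg=0xF9
After byte 2 (0xDA): reg=0xE9
After byte 3 (0x1B): reg=0xD0
After byte 4 (0x0D): reg=0x1D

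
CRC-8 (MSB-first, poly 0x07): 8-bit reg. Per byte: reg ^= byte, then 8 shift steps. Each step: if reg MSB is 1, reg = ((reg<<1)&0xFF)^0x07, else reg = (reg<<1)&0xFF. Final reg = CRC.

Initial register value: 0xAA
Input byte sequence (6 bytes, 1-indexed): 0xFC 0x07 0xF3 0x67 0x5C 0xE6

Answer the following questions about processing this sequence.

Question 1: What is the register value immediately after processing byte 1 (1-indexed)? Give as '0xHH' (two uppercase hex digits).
Answer: 0xA5

Derivation:
After byte 1 (0xFC): reg=0xA5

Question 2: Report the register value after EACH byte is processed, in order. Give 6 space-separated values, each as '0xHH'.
0xA5 0x67 0xE5 0x87 0x0F 0x91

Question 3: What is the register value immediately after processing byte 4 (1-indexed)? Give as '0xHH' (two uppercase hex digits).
After byte 1 (0xFC): reg=0xA5
After byte 2 (0x07): reg=0x67
After byte 3 (0xF3): reg=0xE5
After byte 4 (0x67): reg=0x87

Answer: 0x87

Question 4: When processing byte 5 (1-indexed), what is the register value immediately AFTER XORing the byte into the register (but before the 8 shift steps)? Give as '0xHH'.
Answer: 0xDB

Derivation:
Register before byte 5: 0x87
Byte 5: 0x5C
0x87 XOR 0x5C = 0xDB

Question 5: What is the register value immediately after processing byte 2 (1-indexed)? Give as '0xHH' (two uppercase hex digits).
After byte 1 (0xFC): reg=0xA5
After byte 2 (0x07): reg=0x67

Answer: 0x67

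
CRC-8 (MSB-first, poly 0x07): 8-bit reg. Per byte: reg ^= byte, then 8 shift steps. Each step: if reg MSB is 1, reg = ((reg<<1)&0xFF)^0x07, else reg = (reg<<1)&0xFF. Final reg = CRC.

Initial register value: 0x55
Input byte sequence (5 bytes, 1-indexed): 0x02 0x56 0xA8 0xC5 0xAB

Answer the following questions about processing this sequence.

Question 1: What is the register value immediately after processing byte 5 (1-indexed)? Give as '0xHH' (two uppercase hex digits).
Answer: 0xB6

Derivation:
After byte 1 (0x02): reg=0xA2
After byte 2 (0x56): reg=0xC2
After byte 3 (0xA8): reg=0x11
After byte 4 (0xC5): reg=0x22
After byte 5 (0xAB): reg=0xB6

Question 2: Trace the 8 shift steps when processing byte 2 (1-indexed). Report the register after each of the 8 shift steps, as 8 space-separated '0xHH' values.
Answer: 0xEF 0xD9 0xB5 0x6D 0xDA 0xB3 0x61 0xC2

Derivation:
After byte 1 (0x02): reg=0xA2
Register before byte 2: 0xA2
After XOR with byte 0x56: 0xF4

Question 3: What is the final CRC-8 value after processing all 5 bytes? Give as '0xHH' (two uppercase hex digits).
Answer: 0xB6

Derivation:
After byte 1 (0x02): reg=0xA2
After byte 2 (0x56): reg=0xC2
After byte 3 (0xA8): reg=0x11
After byte 4 (0xC5): reg=0x22
After byte 5 (0xAB): reg=0xB6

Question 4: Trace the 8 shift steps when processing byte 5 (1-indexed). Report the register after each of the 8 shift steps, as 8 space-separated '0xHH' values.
Answer: 0x15 0x2A 0x54 0xA8 0x57 0xAE 0x5B 0xB6

Derivation:
After byte 1 (0x02): reg=0xA2
After byte 2 (0x56): reg=0xC2
After byte 3 (0xA8): reg=0x11
After byte 4 (0xC5): reg=0x22
Register before byte 5: 0x22
After XOR with byte 0xAB: 0x89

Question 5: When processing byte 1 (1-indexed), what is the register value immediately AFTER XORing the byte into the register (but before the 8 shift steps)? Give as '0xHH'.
Register before byte 1: 0x55
Byte 1: 0x02
0x55 XOR 0x02 = 0x57

Answer: 0x57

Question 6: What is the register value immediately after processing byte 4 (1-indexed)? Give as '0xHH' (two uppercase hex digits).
Answer: 0x22

Derivation:
After byte 1 (0x02): reg=0xA2
After byte 2 (0x56): reg=0xC2
After byte 3 (0xA8): reg=0x11
After byte 4 (0xC5): reg=0x22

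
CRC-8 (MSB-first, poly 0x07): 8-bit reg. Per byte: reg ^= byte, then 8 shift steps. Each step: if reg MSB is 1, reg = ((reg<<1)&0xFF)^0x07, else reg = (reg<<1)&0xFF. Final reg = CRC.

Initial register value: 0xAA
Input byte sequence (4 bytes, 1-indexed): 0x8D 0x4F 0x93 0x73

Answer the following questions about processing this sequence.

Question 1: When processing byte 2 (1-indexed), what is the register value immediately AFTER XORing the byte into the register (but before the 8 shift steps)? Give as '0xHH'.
Answer: 0xBA

Derivation:
Register before byte 2: 0xF5
Byte 2: 0x4F
0xF5 XOR 0x4F = 0xBA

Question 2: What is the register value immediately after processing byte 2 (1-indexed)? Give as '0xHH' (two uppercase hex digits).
Answer: 0x2F

Derivation:
After byte 1 (0x8D): reg=0xF5
After byte 2 (0x4F): reg=0x2F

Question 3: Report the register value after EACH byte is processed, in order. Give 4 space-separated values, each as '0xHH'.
0xF5 0x2F 0x3D 0xED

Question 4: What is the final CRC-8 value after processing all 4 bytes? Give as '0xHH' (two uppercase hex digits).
Answer: 0xED

Derivation:
After byte 1 (0x8D): reg=0xF5
After byte 2 (0x4F): reg=0x2F
After byte 3 (0x93): reg=0x3D
After byte 4 (0x73): reg=0xED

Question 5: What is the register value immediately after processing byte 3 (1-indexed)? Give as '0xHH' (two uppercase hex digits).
After byte 1 (0x8D): reg=0xF5
After byte 2 (0x4F): reg=0x2F
After byte 3 (0x93): reg=0x3D

Answer: 0x3D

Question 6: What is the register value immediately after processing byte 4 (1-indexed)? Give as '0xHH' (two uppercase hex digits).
After byte 1 (0x8D): reg=0xF5
After byte 2 (0x4F): reg=0x2F
After byte 3 (0x93): reg=0x3D
After byte 4 (0x73): reg=0xED

Answer: 0xED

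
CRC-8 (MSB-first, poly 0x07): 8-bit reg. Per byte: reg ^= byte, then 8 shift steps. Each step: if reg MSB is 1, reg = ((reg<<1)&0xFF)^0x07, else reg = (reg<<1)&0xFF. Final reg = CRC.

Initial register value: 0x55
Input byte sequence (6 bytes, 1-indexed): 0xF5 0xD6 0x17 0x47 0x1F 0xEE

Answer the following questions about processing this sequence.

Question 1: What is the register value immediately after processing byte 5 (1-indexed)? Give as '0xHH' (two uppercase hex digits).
After byte 1 (0xF5): reg=0x69
After byte 2 (0xD6): reg=0x34
After byte 3 (0x17): reg=0xE9
After byte 4 (0x47): reg=0x43
After byte 5 (0x1F): reg=0x93

Answer: 0x93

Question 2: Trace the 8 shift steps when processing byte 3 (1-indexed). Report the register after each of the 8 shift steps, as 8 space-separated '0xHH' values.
After byte 1 (0xF5): reg=0x69
After byte 2 (0xD6): reg=0x34
Register before byte 3: 0x34
After XOR with byte 0x17: 0x23

Answer: 0x46 0x8C 0x1F 0x3E 0x7C 0xF8 0xF7 0xE9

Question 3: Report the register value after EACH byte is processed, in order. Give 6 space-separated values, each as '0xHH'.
0x69 0x34 0xE9 0x43 0x93 0x74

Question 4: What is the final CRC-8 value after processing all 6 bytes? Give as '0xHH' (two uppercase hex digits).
After byte 1 (0xF5): reg=0x69
After byte 2 (0xD6): reg=0x34
After byte 3 (0x17): reg=0xE9
After byte 4 (0x47): reg=0x43
After byte 5 (0x1F): reg=0x93
After byte 6 (0xEE): reg=0x74

Answer: 0x74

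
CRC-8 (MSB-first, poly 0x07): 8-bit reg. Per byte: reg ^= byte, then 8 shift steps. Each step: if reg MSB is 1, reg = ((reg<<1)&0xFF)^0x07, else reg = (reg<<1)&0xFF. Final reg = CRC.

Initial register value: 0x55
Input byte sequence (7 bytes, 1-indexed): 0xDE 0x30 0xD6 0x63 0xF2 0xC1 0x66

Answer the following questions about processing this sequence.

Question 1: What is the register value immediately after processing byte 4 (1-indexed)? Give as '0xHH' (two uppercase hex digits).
Answer: 0xB0

Derivation:
After byte 1 (0xDE): reg=0xB8
After byte 2 (0x30): reg=0xB1
After byte 3 (0xD6): reg=0x32
After byte 4 (0x63): reg=0xB0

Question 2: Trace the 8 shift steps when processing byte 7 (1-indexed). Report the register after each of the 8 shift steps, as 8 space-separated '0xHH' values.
After byte 1 (0xDE): reg=0xB8
After byte 2 (0x30): reg=0xB1
After byte 3 (0xD6): reg=0x32
After byte 4 (0x63): reg=0xB0
After byte 5 (0xF2): reg=0xC9
After byte 6 (0xC1): reg=0x38
Register before byte 7: 0x38
After XOR with byte 0x66: 0x5E

Answer: 0xBC 0x7F 0xFE 0xFB 0xF1 0xE5 0xCD 0x9D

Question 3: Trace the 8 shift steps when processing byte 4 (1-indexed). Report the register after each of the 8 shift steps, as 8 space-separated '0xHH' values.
Answer: 0xA2 0x43 0x86 0x0B 0x16 0x2C 0x58 0xB0

Derivation:
After byte 1 (0xDE): reg=0xB8
After byte 2 (0x30): reg=0xB1
After byte 3 (0xD6): reg=0x32
Register before byte 4: 0x32
After XOR with byte 0x63: 0x51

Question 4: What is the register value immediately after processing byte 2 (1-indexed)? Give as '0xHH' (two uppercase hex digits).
After byte 1 (0xDE): reg=0xB8
After byte 2 (0x30): reg=0xB1

Answer: 0xB1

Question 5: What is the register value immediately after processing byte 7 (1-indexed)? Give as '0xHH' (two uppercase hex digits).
After byte 1 (0xDE): reg=0xB8
After byte 2 (0x30): reg=0xB1
After byte 3 (0xD6): reg=0x32
After byte 4 (0x63): reg=0xB0
After byte 5 (0xF2): reg=0xC9
After byte 6 (0xC1): reg=0x38
After byte 7 (0x66): reg=0x9D

Answer: 0x9D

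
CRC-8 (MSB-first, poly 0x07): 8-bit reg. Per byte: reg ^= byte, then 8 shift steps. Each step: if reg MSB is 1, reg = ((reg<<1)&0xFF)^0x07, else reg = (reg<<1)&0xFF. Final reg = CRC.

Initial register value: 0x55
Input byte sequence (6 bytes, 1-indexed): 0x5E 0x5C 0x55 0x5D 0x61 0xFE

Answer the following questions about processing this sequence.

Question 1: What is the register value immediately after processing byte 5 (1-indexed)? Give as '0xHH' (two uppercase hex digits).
After byte 1 (0x5E): reg=0x31
After byte 2 (0x5C): reg=0x04
After byte 3 (0x55): reg=0xB0
After byte 4 (0x5D): reg=0x8D
After byte 5 (0x61): reg=0x8A

Answer: 0x8A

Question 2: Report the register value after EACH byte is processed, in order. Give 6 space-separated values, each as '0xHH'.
0x31 0x04 0xB0 0x8D 0x8A 0x4B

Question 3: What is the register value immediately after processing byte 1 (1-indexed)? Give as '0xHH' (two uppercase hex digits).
After byte 1 (0x5E): reg=0x31

Answer: 0x31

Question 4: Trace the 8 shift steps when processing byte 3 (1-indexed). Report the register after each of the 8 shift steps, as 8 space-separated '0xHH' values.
Answer: 0xA2 0x43 0x86 0x0B 0x16 0x2C 0x58 0xB0

Derivation:
After byte 1 (0x5E): reg=0x31
After byte 2 (0x5C): reg=0x04
Register before byte 3: 0x04
After XOR with byte 0x55: 0x51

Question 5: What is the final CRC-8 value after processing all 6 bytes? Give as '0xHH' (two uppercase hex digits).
After byte 1 (0x5E): reg=0x31
After byte 2 (0x5C): reg=0x04
After byte 3 (0x55): reg=0xB0
After byte 4 (0x5D): reg=0x8D
After byte 5 (0x61): reg=0x8A
After byte 6 (0xFE): reg=0x4B

Answer: 0x4B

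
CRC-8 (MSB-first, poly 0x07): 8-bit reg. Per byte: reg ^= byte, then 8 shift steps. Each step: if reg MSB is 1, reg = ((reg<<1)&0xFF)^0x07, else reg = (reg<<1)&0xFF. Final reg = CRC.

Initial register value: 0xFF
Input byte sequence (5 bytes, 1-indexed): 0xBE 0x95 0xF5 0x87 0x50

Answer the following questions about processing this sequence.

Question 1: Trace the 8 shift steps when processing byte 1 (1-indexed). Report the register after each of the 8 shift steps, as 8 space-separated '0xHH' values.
Answer: 0x82 0x03 0x06 0x0C 0x18 0x30 0x60 0xC0

Derivation:
Register before byte 1: 0xFF
After XOR with byte 0xBE: 0x41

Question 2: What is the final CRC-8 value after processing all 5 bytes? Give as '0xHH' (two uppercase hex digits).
Answer: 0x74

Derivation:
After byte 1 (0xBE): reg=0xC0
After byte 2 (0x95): reg=0xAC
After byte 3 (0xF5): reg=0x88
After byte 4 (0x87): reg=0x2D
After byte 5 (0x50): reg=0x74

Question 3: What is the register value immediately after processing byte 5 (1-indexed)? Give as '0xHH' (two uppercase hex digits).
Answer: 0x74

Derivation:
After byte 1 (0xBE): reg=0xC0
After byte 2 (0x95): reg=0xAC
After byte 3 (0xF5): reg=0x88
After byte 4 (0x87): reg=0x2D
After byte 5 (0x50): reg=0x74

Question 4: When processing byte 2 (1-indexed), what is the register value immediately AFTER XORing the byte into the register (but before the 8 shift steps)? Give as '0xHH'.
Register before byte 2: 0xC0
Byte 2: 0x95
0xC0 XOR 0x95 = 0x55

Answer: 0x55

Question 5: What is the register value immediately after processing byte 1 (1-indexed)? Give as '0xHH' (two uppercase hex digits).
After byte 1 (0xBE): reg=0xC0

Answer: 0xC0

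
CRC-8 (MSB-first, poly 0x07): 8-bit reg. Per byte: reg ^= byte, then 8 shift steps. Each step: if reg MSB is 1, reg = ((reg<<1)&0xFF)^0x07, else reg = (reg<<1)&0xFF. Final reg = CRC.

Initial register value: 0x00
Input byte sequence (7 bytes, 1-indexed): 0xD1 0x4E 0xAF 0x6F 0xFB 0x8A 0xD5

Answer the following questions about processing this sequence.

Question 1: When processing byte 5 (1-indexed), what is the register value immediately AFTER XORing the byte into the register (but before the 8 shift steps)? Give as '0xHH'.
Register before byte 5: 0xA0
Byte 5: 0xFB
0xA0 XOR 0xFB = 0x5B

Answer: 0x5B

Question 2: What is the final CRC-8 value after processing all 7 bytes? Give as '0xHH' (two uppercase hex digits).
After byte 1 (0xD1): reg=0x39
After byte 2 (0x4E): reg=0x42
After byte 3 (0xAF): reg=0x8D
After byte 4 (0x6F): reg=0xA0
After byte 5 (0xFB): reg=0x86
After byte 6 (0x8A): reg=0x24
After byte 7 (0xD5): reg=0xD9

Answer: 0xD9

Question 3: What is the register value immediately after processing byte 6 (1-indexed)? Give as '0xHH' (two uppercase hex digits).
After byte 1 (0xD1): reg=0x39
After byte 2 (0x4E): reg=0x42
After byte 3 (0xAF): reg=0x8D
After byte 4 (0x6F): reg=0xA0
After byte 5 (0xFB): reg=0x86
After byte 6 (0x8A): reg=0x24

Answer: 0x24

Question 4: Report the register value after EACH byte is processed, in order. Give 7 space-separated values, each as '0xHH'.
0x39 0x42 0x8D 0xA0 0x86 0x24 0xD9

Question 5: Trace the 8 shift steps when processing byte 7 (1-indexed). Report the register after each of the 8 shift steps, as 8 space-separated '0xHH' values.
After byte 1 (0xD1): reg=0x39
After byte 2 (0x4E): reg=0x42
After byte 3 (0xAF): reg=0x8D
After byte 4 (0x6F): reg=0xA0
After byte 5 (0xFB): reg=0x86
After byte 6 (0x8A): reg=0x24
Register before byte 7: 0x24
After XOR with byte 0xD5: 0xF1

Answer: 0xE5 0xCD 0x9D 0x3D 0x7A 0xF4 0xEF 0xD9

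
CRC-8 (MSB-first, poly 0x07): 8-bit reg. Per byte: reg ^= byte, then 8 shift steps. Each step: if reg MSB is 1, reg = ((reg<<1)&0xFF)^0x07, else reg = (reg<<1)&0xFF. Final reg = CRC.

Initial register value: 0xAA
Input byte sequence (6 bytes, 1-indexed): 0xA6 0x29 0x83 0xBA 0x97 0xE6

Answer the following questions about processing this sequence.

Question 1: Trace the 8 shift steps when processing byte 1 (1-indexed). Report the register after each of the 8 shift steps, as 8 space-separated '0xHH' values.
Answer: 0x18 0x30 0x60 0xC0 0x87 0x09 0x12 0x24

Derivation:
Register before byte 1: 0xAA
After XOR with byte 0xA6: 0x0C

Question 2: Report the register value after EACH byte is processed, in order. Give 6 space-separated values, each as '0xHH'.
0x24 0x23 0x69 0x37 0x69 0xA4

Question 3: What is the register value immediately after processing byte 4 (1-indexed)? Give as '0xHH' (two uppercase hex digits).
Answer: 0x37

Derivation:
After byte 1 (0xA6): reg=0x24
After byte 2 (0x29): reg=0x23
After byte 3 (0x83): reg=0x69
After byte 4 (0xBA): reg=0x37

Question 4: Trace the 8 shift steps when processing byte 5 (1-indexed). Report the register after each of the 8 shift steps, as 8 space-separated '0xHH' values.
After byte 1 (0xA6): reg=0x24
After byte 2 (0x29): reg=0x23
After byte 3 (0x83): reg=0x69
After byte 4 (0xBA): reg=0x37
Register before byte 5: 0x37
After XOR with byte 0x97: 0xA0

Answer: 0x47 0x8E 0x1B 0x36 0x6C 0xD8 0xB7 0x69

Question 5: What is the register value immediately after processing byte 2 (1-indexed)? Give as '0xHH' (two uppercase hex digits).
Answer: 0x23

Derivation:
After byte 1 (0xA6): reg=0x24
After byte 2 (0x29): reg=0x23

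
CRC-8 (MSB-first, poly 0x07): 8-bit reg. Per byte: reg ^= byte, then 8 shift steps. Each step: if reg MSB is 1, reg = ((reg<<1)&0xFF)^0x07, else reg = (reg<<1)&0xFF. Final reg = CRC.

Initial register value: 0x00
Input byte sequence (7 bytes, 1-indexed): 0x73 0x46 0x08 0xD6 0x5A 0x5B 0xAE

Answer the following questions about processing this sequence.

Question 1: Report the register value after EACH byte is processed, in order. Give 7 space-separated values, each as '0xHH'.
0x5E 0x48 0xC7 0x77 0xC3 0xC1 0x0A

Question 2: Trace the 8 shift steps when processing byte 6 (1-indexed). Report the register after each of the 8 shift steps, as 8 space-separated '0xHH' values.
Answer: 0x37 0x6E 0xDC 0xBF 0x79 0xF2 0xE3 0xC1

Derivation:
After byte 1 (0x73): reg=0x5E
After byte 2 (0x46): reg=0x48
After byte 3 (0x08): reg=0xC7
After byte 4 (0xD6): reg=0x77
After byte 5 (0x5A): reg=0xC3
Register before byte 6: 0xC3
After XOR with byte 0x5B: 0x98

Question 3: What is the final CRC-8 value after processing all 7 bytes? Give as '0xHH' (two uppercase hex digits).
Answer: 0x0A

Derivation:
After byte 1 (0x73): reg=0x5E
After byte 2 (0x46): reg=0x48
After byte 3 (0x08): reg=0xC7
After byte 4 (0xD6): reg=0x77
After byte 5 (0x5A): reg=0xC3
After byte 6 (0x5B): reg=0xC1
After byte 7 (0xAE): reg=0x0A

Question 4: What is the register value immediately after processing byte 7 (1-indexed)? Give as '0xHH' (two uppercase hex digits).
Answer: 0x0A

Derivation:
After byte 1 (0x73): reg=0x5E
After byte 2 (0x46): reg=0x48
After byte 3 (0x08): reg=0xC7
After byte 4 (0xD6): reg=0x77
After byte 5 (0x5A): reg=0xC3
After byte 6 (0x5B): reg=0xC1
After byte 7 (0xAE): reg=0x0A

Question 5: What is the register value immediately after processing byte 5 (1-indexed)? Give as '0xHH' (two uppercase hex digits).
Answer: 0xC3

Derivation:
After byte 1 (0x73): reg=0x5E
After byte 2 (0x46): reg=0x48
After byte 3 (0x08): reg=0xC7
After byte 4 (0xD6): reg=0x77
After byte 5 (0x5A): reg=0xC3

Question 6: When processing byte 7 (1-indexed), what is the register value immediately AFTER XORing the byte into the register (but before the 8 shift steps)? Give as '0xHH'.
Register before byte 7: 0xC1
Byte 7: 0xAE
0xC1 XOR 0xAE = 0x6F

Answer: 0x6F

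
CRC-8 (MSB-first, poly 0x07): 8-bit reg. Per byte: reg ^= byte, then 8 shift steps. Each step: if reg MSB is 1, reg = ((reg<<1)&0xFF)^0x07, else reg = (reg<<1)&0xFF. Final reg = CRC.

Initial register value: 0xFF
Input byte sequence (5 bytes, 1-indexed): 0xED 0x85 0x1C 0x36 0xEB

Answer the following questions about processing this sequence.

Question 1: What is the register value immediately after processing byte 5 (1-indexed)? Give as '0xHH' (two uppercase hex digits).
Answer: 0xC9

Derivation:
After byte 1 (0xED): reg=0x7E
After byte 2 (0x85): reg=0xEF
After byte 3 (0x1C): reg=0xD7
After byte 4 (0x36): reg=0xA9
After byte 5 (0xEB): reg=0xC9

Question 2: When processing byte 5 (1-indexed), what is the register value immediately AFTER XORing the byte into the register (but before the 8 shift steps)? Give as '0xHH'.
Register before byte 5: 0xA9
Byte 5: 0xEB
0xA9 XOR 0xEB = 0x42

Answer: 0x42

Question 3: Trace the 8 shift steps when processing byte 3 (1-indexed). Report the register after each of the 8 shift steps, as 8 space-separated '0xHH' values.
After byte 1 (0xED): reg=0x7E
After byte 2 (0x85): reg=0xEF
Register before byte 3: 0xEF
After XOR with byte 0x1C: 0xF3

Answer: 0xE1 0xC5 0x8D 0x1D 0x3A 0x74 0xE8 0xD7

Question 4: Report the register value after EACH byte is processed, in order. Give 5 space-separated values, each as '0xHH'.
0x7E 0xEF 0xD7 0xA9 0xC9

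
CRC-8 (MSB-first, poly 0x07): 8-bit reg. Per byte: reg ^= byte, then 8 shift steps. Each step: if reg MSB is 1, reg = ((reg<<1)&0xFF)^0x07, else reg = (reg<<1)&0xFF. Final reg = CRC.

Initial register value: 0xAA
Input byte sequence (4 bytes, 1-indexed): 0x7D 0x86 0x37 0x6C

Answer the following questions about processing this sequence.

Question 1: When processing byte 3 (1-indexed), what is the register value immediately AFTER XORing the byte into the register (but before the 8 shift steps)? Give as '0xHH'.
Register before byte 3: 0x4A
Byte 3: 0x37
0x4A XOR 0x37 = 0x7D

Answer: 0x7D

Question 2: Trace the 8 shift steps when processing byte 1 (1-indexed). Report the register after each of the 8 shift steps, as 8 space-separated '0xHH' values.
Register before byte 1: 0xAA
After XOR with byte 0x7D: 0xD7

Answer: 0xA9 0x55 0xAA 0x53 0xA6 0x4B 0x96 0x2B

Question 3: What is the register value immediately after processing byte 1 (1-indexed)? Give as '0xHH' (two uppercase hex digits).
After byte 1 (0x7D): reg=0x2B

Answer: 0x2B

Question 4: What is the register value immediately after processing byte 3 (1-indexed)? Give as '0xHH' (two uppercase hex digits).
Answer: 0x74

Derivation:
After byte 1 (0x7D): reg=0x2B
After byte 2 (0x86): reg=0x4A
After byte 3 (0x37): reg=0x74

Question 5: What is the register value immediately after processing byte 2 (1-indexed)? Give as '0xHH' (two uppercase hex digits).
Answer: 0x4A

Derivation:
After byte 1 (0x7D): reg=0x2B
After byte 2 (0x86): reg=0x4A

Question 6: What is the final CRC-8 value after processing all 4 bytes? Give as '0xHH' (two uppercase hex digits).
After byte 1 (0x7D): reg=0x2B
After byte 2 (0x86): reg=0x4A
After byte 3 (0x37): reg=0x74
After byte 4 (0x6C): reg=0x48

Answer: 0x48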